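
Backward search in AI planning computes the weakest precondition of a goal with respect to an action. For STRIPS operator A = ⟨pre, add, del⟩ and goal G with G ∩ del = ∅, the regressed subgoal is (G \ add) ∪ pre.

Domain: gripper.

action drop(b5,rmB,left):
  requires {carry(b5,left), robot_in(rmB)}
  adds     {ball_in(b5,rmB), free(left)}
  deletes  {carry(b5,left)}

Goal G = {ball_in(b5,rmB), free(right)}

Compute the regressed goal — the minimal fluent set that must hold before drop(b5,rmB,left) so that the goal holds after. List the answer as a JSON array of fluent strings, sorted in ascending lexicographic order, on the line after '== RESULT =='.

Compute (G \ add) ∪ pre:
  G ∩ del = {}  (empty — regression defined)
  G \ add = {ball_in(b5,rmB), free(right)} \ {ball_in(b5,rmB), free(left)} = {free(right)}
  ∪ pre   = {free(right)} ∪ {carry(b5,left), robot_in(rmB)}
          = {carry(b5,left), free(right), robot_in(rmB)}

== RESULT ==
["carry(b5,left)", "free(right)", "robot_in(rmB)"]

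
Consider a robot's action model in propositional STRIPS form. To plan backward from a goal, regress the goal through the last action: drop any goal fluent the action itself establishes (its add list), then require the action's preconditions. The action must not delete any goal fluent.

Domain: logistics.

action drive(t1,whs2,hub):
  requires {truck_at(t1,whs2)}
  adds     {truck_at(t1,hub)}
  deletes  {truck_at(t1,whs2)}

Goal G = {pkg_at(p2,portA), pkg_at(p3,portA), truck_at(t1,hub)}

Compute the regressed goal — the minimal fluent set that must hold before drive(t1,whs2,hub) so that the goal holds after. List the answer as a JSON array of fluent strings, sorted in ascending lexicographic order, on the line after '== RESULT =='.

Regress:
  G ∩ del = {}  (empty — regression defined)
  G \ add = {pkg_at(p2,portA), pkg_at(p3,portA), truck_at(t1,hub)} \ {truck_at(t1,hub)} = {pkg_at(p2,portA), pkg_at(p3,portA)}
  ∪ pre   = {pkg_at(p2,portA), pkg_at(p3,portA)} ∪ {truck_at(t1,whs2)}
          = {pkg_at(p2,portA), pkg_at(p3,portA), truck_at(t1,whs2)}

== RESULT ==
["pkg_at(p2,portA)", "pkg_at(p3,portA)", "truck_at(t1,whs2)"]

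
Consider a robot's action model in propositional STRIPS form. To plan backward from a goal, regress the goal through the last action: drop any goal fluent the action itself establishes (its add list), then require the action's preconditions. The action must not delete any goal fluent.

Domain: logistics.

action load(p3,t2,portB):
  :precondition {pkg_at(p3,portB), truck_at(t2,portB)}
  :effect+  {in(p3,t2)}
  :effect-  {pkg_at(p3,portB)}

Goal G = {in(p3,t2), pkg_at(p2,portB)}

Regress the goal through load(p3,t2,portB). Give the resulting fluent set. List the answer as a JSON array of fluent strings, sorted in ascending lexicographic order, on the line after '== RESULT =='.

Compute (G \ add) ∪ pre:
  G ∩ del = {}  (empty — regression defined)
  G \ add = {in(p3,t2), pkg_at(p2,portB)} \ {in(p3,t2)} = {pkg_at(p2,portB)}
  ∪ pre   = {pkg_at(p2,portB)} ∪ {pkg_at(p3,portB), truck_at(t2,portB)}
          = {pkg_at(p2,portB), pkg_at(p3,portB), truck_at(t2,portB)}

== RESULT ==
["pkg_at(p2,portB)", "pkg_at(p3,portB)", "truck_at(t2,portB)"]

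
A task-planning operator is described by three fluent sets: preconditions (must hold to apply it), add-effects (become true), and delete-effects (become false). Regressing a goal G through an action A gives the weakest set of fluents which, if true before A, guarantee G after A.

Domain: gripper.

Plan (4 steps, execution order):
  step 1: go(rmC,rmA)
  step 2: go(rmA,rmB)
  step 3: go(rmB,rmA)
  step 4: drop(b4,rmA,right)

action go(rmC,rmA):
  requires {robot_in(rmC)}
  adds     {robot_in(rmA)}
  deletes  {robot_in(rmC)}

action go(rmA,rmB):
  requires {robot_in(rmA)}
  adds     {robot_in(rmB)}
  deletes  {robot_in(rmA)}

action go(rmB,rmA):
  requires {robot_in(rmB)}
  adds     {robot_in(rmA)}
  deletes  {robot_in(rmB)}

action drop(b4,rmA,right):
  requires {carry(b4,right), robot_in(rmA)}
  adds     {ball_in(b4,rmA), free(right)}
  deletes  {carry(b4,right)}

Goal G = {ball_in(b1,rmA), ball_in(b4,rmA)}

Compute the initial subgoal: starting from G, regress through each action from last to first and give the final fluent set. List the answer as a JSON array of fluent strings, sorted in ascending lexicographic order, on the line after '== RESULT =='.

Regress step by step:
  through step 4 (drop(b4,rmA,right)): drop {ball_in(b4,rmA)}, keep {ball_in(b1,rmA)}, require {carry(b4,right), robot_in(rmA)}
    → {ball_in(b1,rmA), carry(b4,right), robot_in(rmA)}
  through step 3 (go(rmB,rmA)): drop {robot_in(rmA)}, keep {ball_in(b1,rmA), carry(b4,right)}, require {robot_in(rmB)}
    → {ball_in(b1,rmA), carry(b4,right), robot_in(rmB)}
  through step 2 (go(rmA,rmB)): drop {robot_in(rmB)}, keep {ball_in(b1,rmA), carry(b4,right)}, require {robot_in(rmA)}
    → {ball_in(b1,rmA), carry(b4,right), robot_in(rmA)}
  through step 1 (go(rmC,rmA)): drop {robot_in(rmA)}, keep {ball_in(b1,rmA), carry(b4,right)}, require {robot_in(rmC)}
    → {ball_in(b1,rmA), carry(b4,right), robot_in(rmC)}

== RESULT ==
["ball_in(b1,rmA)", "carry(b4,right)", "robot_in(rmC)"]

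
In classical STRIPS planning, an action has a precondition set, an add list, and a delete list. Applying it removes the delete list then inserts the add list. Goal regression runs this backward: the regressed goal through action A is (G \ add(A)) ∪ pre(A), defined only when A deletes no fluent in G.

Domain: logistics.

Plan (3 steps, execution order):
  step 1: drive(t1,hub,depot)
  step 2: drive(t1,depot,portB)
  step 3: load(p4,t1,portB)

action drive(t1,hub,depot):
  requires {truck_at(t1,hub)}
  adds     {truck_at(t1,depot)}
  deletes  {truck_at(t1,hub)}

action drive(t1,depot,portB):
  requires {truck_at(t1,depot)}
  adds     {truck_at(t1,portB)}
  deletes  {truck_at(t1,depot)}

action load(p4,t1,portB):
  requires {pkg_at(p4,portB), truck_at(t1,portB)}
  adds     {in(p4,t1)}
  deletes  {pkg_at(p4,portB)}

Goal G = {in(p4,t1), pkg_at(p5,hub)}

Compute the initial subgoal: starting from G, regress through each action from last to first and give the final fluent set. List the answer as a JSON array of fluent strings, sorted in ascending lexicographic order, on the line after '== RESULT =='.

Work backward from the goal:
  through step 3 (load(p4,t1,portB)): drop {in(p4,t1)}, keep {pkg_at(p5,hub)}, require {pkg_at(p4,portB), truck_at(t1,portB)}
    → {pkg_at(p4,portB), pkg_at(p5,hub), truck_at(t1,portB)}
  through step 2 (drive(t1,depot,portB)): drop {truck_at(t1,portB)}, keep {pkg_at(p4,portB), pkg_at(p5,hub)}, require {truck_at(t1,depot)}
    → {pkg_at(p4,portB), pkg_at(p5,hub), truck_at(t1,depot)}
  through step 1 (drive(t1,hub,depot)): drop {truck_at(t1,depot)}, keep {pkg_at(p4,portB), pkg_at(p5,hub)}, require {truck_at(t1,hub)}
    → {pkg_at(p4,portB), pkg_at(p5,hub), truck_at(t1,hub)}

== RESULT ==
["pkg_at(p4,portB)", "pkg_at(p5,hub)", "truck_at(t1,hub)"]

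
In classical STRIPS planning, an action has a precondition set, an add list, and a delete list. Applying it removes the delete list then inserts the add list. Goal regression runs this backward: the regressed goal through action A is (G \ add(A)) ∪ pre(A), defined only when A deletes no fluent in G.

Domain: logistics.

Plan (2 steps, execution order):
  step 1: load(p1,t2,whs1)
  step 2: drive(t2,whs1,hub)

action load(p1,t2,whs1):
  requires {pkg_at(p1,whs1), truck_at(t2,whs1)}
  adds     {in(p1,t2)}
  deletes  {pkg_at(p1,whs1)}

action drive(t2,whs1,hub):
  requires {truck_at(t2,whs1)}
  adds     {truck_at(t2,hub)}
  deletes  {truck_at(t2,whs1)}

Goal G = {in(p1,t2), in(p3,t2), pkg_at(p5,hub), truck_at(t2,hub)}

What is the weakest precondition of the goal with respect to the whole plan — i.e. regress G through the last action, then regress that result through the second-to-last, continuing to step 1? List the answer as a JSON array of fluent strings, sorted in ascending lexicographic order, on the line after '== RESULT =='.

Regress step by step:
  through step 2 (drive(t2,whs1,hub)): drop {truck_at(t2,hub)}, keep {in(p1,t2), in(p3,t2), pkg_at(p5,hub)}, require {truck_at(t2,whs1)}
    → {in(p1,t2), in(p3,t2), pkg_at(p5,hub), truck_at(t2,whs1)}
  through step 1 (load(p1,t2,whs1)): drop {in(p1,t2)}, keep {in(p3,t2), pkg_at(p5,hub), truck_at(t2,whs1)}, require {pkg_at(p1,whs1), truck_at(t2,whs1)}
    → {in(p3,t2), pkg_at(p1,whs1), pkg_at(p5,hub), truck_at(t2,whs1)}

== RESULT ==
["in(p3,t2)", "pkg_at(p1,whs1)", "pkg_at(p5,hub)", "truck_at(t2,whs1)"]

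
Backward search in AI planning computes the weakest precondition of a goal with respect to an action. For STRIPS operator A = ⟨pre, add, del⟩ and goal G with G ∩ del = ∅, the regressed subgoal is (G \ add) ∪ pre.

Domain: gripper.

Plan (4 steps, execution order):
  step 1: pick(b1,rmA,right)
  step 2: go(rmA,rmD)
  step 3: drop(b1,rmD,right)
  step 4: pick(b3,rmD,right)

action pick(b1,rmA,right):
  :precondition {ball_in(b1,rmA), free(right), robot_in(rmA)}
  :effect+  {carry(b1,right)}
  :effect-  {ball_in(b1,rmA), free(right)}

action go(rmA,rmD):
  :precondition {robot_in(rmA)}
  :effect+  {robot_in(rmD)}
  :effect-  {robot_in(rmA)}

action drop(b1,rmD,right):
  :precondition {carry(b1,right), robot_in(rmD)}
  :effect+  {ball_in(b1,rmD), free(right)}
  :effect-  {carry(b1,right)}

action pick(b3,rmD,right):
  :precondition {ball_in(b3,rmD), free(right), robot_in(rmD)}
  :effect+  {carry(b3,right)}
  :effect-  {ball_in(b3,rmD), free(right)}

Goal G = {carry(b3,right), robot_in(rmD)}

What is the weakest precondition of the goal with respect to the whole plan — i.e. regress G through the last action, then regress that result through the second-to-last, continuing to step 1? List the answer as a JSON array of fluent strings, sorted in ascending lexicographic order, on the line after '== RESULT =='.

Work backward from the goal:
  through step 4 (pick(b3,rmD,right)): drop {carry(b3,right)}, keep {robot_in(rmD)}, require {ball_in(b3,rmD), free(right), robot_in(rmD)}
    → {ball_in(b3,rmD), free(right), robot_in(rmD)}
  through step 3 (drop(b1,rmD,right)): drop {free(right)}, keep {ball_in(b3,rmD), robot_in(rmD)}, require {carry(b1,right), robot_in(rmD)}
    → {ball_in(b3,rmD), carry(b1,right), robot_in(rmD)}
  through step 2 (go(rmA,rmD)): drop {robot_in(rmD)}, keep {ball_in(b3,rmD), carry(b1,right)}, require {robot_in(rmA)}
    → {ball_in(b3,rmD), carry(b1,right), robot_in(rmA)}
  through step 1 (pick(b1,rmA,right)): drop {carry(b1,right)}, keep {ball_in(b3,rmD), robot_in(rmA)}, require {ball_in(b1,rmA), free(right), robot_in(rmA)}
    → {ball_in(b1,rmA), ball_in(b3,rmD), free(right), robot_in(rmA)}

== RESULT ==
["ball_in(b1,rmA)", "ball_in(b3,rmD)", "free(right)", "robot_in(rmA)"]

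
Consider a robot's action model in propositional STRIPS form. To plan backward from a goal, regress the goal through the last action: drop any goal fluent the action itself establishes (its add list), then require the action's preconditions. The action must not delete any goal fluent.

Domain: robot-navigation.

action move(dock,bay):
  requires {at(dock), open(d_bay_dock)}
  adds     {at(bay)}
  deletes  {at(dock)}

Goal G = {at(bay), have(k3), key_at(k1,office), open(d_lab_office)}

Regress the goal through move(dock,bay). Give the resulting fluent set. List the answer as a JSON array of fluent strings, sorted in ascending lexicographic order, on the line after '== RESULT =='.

Regress:
  G ∩ del = {}  (empty — regression defined)
  G \ add = {at(bay), have(k3), key_at(k1,office), open(d_lab_office)} \ {at(bay)} = {have(k3), key_at(k1,office), open(d_lab_office)}
  ∪ pre   = {have(k3), key_at(k1,office), open(d_lab_office)} ∪ {at(dock), open(d_bay_dock)}
          = {at(dock), have(k3), key_at(k1,office), open(d_bay_dock), open(d_lab_office)}

== RESULT ==
["at(dock)", "have(k3)", "key_at(k1,office)", "open(d_bay_dock)", "open(d_lab_office)"]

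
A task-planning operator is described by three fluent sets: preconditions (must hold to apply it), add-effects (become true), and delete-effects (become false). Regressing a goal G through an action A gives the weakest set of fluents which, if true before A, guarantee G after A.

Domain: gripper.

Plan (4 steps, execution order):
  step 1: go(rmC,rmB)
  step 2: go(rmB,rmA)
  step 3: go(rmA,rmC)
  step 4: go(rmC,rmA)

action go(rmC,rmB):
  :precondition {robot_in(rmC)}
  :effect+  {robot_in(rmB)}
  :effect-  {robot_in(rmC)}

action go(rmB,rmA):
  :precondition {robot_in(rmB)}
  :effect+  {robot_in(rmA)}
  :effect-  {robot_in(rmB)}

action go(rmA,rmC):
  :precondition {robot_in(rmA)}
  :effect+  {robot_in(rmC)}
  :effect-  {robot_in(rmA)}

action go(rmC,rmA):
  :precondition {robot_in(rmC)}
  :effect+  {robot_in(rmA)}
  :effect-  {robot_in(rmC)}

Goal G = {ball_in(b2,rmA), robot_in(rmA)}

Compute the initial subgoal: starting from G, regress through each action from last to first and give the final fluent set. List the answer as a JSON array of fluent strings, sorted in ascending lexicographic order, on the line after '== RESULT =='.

Work backward from the goal:
  through step 4 (go(rmC,rmA)): drop {robot_in(rmA)}, keep {ball_in(b2,rmA)}, require {robot_in(rmC)}
    → {ball_in(b2,rmA), robot_in(rmC)}
  through step 3 (go(rmA,rmC)): drop {robot_in(rmC)}, keep {ball_in(b2,rmA)}, require {robot_in(rmA)}
    → {ball_in(b2,rmA), robot_in(rmA)}
  through step 2 (go(rmB,rmA)): drop {robot_in(rmA)}, keep {ball_in(b2,rmA)}, require {robot_in(rmB)}
    → {ball_in(b2,rmA), robot_in(rmB)}
  through step 1 (go(rmC,rmB)): drop {robot_in(rmB)}, keep {ball_in(b2,rmA)}, require {robot_in(rmC)}
    → {ball_in(b2,rmA), robot_in(rmC)}

== RESULT ==
["ball_in(b2,rmA)", "robot_in(rmC)"]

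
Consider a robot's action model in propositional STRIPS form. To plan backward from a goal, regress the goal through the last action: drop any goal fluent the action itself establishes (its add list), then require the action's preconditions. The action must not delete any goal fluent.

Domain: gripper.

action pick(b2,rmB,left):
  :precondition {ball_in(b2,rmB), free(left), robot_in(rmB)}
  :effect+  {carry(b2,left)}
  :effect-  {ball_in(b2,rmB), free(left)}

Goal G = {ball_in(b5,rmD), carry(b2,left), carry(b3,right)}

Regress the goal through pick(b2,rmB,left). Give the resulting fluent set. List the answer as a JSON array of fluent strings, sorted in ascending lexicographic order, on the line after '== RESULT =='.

Compute (G \ add) ∪ pre:
  G ∩ del = {}  (empty — regression defined)
  G \ add = {ball_in(b5,rmD), carry(b2,left), carry(b3,right)} \ {carry(b2,left)} = {ball_in(b5,rmD), carry(b3,right)}
  ∪ pre   = {ball_in(b5,rmD), carry(b3,right)} ∪ {ball_in(b2,rmB), free(left), robot_in(rmB)}
          = {ball_in(b2,rmB), ball_in(b5,rmD), carry(b3,right), free(left), robot_in(rmB)}

== RESULT ==
["ball_in(b2,rmB)", "ball_in(b5,rmD)", "carry(b3,right)", "free(left)", "robot_in(rmB)"]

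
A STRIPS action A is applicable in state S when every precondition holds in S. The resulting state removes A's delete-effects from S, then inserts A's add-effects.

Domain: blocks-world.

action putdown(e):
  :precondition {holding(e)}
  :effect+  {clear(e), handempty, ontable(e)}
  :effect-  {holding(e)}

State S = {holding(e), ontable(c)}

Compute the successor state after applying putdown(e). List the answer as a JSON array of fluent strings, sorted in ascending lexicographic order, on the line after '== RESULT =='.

Compute (S \ del) ∪ add:
  pre ⊆ S: {holding(e)} ⊆ S  — applicable
  S \ del = {ontable(c)}
  ∪ add   = {clear(e), handempty, ontable(c), ontable(e)}

== RESULT ==
["clear(e)", "handempty", "ontable(c)", "ontable(e)"]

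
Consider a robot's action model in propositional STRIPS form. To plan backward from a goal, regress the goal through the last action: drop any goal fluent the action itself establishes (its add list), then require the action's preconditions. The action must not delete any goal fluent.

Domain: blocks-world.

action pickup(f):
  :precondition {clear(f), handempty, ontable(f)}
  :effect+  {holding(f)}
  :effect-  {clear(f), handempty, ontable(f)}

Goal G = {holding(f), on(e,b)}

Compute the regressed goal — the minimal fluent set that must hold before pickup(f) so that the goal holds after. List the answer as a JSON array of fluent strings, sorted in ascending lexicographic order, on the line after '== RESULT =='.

Regress:
  G ∩ del = {}  (empty — regression defined)
  G \ add = {holding(f), on(e,b)} \ {holding(f)} = {on(e,b)}
  ∪ pre   = {on(e,b)} ∪ {clear(f), handempty, ontable(f)}
          = {clear(f), handempty, on(e,b), ontable(f)}

== RESULT ==
["clear(f)", "handempty", "on(e,b)", "ontable(f)"]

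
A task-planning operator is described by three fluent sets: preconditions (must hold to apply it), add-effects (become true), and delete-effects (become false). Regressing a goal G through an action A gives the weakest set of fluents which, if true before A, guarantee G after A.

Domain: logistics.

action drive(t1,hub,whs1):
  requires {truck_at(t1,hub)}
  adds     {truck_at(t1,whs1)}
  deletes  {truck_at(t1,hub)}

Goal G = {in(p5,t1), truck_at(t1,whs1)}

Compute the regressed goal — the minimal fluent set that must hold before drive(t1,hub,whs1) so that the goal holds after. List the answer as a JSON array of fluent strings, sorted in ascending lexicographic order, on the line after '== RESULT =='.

Regress:
  G ∩ del = {}  (empty — regression defined)
  G \ add = {in(p5,t1), truck_at(t1,whs1)} \ {truck_at(t1,whs1)} = {in(p5,t1)}
  ∪ pre   = {in(p5,t1)} ∪ {truck_at(t1,hub)}
          = {in(p5,t1), truck_at(t1,hub)}

== RESULT ==
["in(p5,t1)", "truck_at(t1,hub)"]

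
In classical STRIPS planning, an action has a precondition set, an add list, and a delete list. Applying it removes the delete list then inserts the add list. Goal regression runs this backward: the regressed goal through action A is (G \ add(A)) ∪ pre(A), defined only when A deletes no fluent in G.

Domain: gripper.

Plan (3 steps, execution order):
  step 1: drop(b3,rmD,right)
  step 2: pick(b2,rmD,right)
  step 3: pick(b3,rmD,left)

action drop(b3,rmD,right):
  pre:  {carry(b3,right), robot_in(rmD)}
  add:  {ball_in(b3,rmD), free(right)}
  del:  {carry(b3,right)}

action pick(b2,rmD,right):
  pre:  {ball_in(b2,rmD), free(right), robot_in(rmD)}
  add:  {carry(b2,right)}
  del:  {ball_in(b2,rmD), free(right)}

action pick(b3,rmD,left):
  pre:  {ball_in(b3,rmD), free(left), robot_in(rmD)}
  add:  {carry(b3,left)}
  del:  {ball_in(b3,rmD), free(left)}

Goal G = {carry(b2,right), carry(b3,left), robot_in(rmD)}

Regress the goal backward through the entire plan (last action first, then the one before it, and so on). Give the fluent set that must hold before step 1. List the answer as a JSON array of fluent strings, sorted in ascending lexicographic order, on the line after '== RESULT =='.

Regress step by step:
  through step 3 (pick(b3,rmD,left)): drop {carry(b3,left)}, keep {carry(b2,right), robot_in(rmD)}, require {ball_in(b3,rmD), free(left), robot_in(rmD)}
    → {ball_in(b3,rmD), carry(b2,right), free(left), robot_in(rmD)}
  through step 2 (pick(b2,rmD,right)): drop {carry(b2,right)}, keep {ball_in(b3,rmD), free(left), robot_in(rmD)}, require {ball_in(b2,rmD), free(right), robot_in(rmD)}
    → {ball_in(b2,rmD), ball_in(b3,rmD), free(left), free(right), robot_in(rmD)}
  through step 1 (drop(b3,rmD,right)): drop {ball_in(b3,rmD), free(right)}, keep {ball_in(b2,rmD), free(left), robot_in(rmD)}, require {carry(b3,right), robot_in(rmD)}
    → {ball_in(b2,rmD), carry(b3,right), free(left), robot_in(rmD)}

== RESULT ==
["ball_in(b2,rmD)", "carry(b3,right)", "free(left)", "robot_in(rmD)"]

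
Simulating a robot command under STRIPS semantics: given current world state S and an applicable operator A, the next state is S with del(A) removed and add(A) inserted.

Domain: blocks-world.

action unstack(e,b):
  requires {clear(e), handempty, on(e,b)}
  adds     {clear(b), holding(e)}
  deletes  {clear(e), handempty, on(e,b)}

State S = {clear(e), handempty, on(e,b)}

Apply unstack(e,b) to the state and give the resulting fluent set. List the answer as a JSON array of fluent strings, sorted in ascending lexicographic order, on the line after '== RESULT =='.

Compute (S \ del) ∪ add:
  pre ⊆ S: {clear(e), handempty, on(e,b)} ⊆ S  — applicable
  S \ del = {}
  ∪ add   = {clear(b), holding(e)}

== RESULT ==
["clear(b)", "holding(e)"]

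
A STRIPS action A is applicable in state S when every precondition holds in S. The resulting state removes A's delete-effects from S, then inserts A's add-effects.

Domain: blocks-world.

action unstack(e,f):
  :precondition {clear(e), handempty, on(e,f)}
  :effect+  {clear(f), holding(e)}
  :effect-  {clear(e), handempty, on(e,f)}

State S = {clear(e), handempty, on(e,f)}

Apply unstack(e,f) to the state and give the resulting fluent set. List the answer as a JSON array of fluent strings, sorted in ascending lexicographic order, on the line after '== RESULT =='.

Compute (S \ del) ∪ add:
  pre ⊆ S: {clear(e), handempty, on(e,f)} ⊆ S  — applicable
  S \ del = {}
  ∪ add   = {clear(f), holding(e)}

== RESULT ==
["clear(f)", "holding(e)"]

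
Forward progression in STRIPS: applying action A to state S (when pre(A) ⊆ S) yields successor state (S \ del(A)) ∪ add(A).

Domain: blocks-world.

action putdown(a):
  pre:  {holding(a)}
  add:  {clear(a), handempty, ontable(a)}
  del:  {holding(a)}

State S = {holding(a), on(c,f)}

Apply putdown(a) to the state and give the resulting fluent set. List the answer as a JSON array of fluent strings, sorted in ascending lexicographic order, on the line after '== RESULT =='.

Compute (S \ del) ∪ add:
  pre ⊆ S: {holding(a)} ⊆ S  — applicable
  S \ del = {on(c,f)}
  ∪ add   = {clear(a), handempty, on(c,f), ontable(a)}

== RESULT ==
["clear(a)", "handempty", "on(c,f)", "ontable(a)"]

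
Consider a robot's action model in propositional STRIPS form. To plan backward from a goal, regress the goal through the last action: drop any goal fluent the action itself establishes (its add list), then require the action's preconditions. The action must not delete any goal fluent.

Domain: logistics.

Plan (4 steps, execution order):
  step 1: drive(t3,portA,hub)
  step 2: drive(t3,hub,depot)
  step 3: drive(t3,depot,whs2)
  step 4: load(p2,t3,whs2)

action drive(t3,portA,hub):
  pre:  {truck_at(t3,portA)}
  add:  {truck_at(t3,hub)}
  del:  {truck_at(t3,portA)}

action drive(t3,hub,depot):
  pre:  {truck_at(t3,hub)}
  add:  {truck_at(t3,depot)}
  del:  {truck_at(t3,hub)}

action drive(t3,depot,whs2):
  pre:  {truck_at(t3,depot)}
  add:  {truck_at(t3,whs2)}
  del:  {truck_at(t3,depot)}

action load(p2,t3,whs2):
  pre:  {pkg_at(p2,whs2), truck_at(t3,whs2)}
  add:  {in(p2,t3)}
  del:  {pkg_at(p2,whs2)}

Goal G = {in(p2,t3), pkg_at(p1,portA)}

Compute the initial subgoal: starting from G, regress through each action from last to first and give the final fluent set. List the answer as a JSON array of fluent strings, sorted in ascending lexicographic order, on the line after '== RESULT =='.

Regress step by step:
  through step 4 (load(p2,t3,whs2)): drop {in(p2,t3)}, keep {pkg_at(p1,portA)}, require {pkg_at(p2,whs2), truck_at(t3,whs2)}
    → {pkg_at(p1,portA), pkg_at(p2,whs2), truck_at(t3,whs2)}
  through step 3 (drive(t3,depot,whs2)): drop {truck_at(t3,whs2)}, keep {pkg_at(p1,portA), pkg_at(p2,whs2)}, require {truck_at(t3,depot)}
    → {pkg_at(p1,portA), pkg_at(p2,whs2), truck_at(t3,depot)}
  through step 2 (drive(t3,hub,depot)): drop {truck_at(t3,depot)}, keep {pkg_at(p1,portA), pkg_at(p2,whs2)}, require {truck_at(t3,hub)}
    → {pkg_at(p1,portA), pkg_at(p2,whs2), truck_at(t3,hub)}
  through step 1 (drive(t3,portA,hub)): drop {truck_at(t3,hub)}, keep {pkg_at(p1,portA), pkg_at(p2,whs2)}, require {truck_at(t3,portA)}
    → {pkg_at(p1,portA), pkg_at(p2,whs2), truck_at(t3,portA)}

== RESULT ==
["pkg_at(p1,portA)", "pkg_at(p2,whs2)", "truck_at(t3,portA)"]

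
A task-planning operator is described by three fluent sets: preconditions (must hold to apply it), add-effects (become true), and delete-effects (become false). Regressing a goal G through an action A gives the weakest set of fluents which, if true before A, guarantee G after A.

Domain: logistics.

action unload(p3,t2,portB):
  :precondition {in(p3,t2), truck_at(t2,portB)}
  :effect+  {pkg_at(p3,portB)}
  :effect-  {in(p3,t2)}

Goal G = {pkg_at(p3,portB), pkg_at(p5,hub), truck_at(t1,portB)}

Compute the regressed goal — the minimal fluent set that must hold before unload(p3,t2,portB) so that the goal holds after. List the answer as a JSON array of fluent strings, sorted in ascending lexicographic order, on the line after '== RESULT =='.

Regress:
  G ∩ del = {}  (empty — regression defined)
  G \ add = {pkg_at(p3,portB), pkg_at(p5,hub), truck_at(t1,portB)} \ {pkg_at(p3,portB)} = {pkg_at(p5,hub), truck_at(t1,portB)}
  ∪ pre   = {pkg_at(p5,hub), truck_at(t1,portB)} ∪ {in(p3,t2), truck_at(t2,portB)}
          = {in(p3,t2), pkg_at(p5,hub), truck_at(t1,portB), truck_at(t2,portB)}

== RESULT ==
["in(p3,t2)", "pkg_at(p5,hub)", "truck_at(t1,portB)", "truck_at(t2,portB)"]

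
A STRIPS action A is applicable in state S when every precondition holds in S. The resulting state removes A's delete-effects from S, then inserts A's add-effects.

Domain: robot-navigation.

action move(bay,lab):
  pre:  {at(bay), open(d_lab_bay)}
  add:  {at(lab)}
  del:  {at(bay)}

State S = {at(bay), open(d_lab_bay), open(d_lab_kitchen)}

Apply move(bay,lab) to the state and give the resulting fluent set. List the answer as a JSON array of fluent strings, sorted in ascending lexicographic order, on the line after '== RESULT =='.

Compute (S \ del) ∪ add:
  pre ⊆ S: {at(bay), open(d_lab_bay)} ⊆ S  — applicable
  S \ del = {open(d_lab_bay), open(d_lab_kitchen)}
  ∪ add   = {at(lab), open(d_lab_bay), open(d_lab_kitchen)}

== RESULT ==
["at(lab)", "open(d_lab_bay)", "open(d_lab_kitchen)"]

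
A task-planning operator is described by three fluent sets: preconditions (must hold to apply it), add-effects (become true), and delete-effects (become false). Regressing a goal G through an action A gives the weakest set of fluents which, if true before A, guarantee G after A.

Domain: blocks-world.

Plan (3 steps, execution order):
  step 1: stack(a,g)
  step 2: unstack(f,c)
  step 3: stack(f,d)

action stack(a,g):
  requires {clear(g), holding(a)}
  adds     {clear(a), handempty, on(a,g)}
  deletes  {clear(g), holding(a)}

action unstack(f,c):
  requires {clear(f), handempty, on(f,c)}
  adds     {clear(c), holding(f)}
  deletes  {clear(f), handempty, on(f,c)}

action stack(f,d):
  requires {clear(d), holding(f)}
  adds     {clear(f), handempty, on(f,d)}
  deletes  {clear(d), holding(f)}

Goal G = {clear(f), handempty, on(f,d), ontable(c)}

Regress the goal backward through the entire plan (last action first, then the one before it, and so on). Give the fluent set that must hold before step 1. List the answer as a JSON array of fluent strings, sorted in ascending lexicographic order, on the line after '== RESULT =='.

Work backward from the goal:
  through step 3 (stack(f,d)): drop {clear(f), handempty, on(f,d)}, keep {ontable(c)}, require {clear(d), holding(f)}
    → {clear(d), holding(f), ontable(c)}
  through step 2 (unstack(f,c)): drop {holding(f)}, keep {clear(d), ontable(c)}, require {clear(f), handempty, on(f,c)}
    → {clear(d), clear(f), handempty, on(f,c), ontable(c)}
  through step 1 (stack(a,g)): drop {handempty}, keep {clear(d), clear(f), on(f,c), ontable(c)}, require {clear(g), holding(a)}
    → {clear(d), clear(f), clear(g), holding(a), on(f,c), ontable(c)}

== RESULT ==
["clear(d)", "clear(f)", "clear(g)", "holding(a)", "on(f,c)", "ontable(c)"]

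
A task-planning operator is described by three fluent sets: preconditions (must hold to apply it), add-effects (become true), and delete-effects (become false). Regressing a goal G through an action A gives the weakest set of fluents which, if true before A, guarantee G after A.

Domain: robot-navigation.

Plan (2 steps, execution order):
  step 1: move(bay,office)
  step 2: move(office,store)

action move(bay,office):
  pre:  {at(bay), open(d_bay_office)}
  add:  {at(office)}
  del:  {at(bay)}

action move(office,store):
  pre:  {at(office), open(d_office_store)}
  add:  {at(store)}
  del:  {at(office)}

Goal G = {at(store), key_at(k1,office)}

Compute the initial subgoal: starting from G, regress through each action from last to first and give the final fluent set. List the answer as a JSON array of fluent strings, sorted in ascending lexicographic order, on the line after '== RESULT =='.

Work backward from the goal:
  through step 2 (move(office,store)): drop {at(store)}, keep {key_at(k1,office)}, require {at(office), open(d_office_store)}
    → {at(office), key_at(k1,office), open(d_office_store)}
  through step 1 (move(bay,office)): drop {at(office)}, keep {key_at(k1,office), open(d_office_store)}, require {at(bay), open(d_bay_office)}
    → {at(bay), key_at(k1,office), open(d_bay_office), open(d_office_store)}

== RESULT ==
["at(bay)", "key_at(k1,office)", "open(d_bay_office)", "open(d_office_store)"]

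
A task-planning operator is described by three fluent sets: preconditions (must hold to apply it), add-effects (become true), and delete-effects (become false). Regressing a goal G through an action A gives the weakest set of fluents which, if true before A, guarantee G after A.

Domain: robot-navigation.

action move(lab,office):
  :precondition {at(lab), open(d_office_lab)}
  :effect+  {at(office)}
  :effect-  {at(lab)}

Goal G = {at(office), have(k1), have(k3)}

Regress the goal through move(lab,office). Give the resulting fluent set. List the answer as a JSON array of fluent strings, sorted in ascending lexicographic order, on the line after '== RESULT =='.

Regress:
  G ∩ del = {}  (empty — regression defined)
  G \ add = {at(office), have(k1), have(k3)} \ {at(office)} = {have(k1), have(k3)}
  ∪ pre   = {have(k1), have(k3)} ∪ {at(lab), open(d_office_lab)}
          = {at(lab), have(k1), have(k3), open(d_office_lab)}

== RESULT ==
["at(lab)", "have(k1)", "have(k3)", "open(d_office_lab)"]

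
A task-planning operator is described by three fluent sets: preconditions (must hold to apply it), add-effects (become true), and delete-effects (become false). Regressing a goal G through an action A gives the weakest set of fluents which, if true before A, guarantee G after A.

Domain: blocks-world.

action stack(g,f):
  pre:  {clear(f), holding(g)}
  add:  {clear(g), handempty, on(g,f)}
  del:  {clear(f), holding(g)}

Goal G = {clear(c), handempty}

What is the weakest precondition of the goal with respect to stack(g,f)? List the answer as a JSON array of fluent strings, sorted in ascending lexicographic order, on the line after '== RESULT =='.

Compute (G \ add) ∪ pre:
  G ∩ del = {}  (empty — regression defined)
  G \ add = {clear(c), handempty} \ {clear(g), handempty, on(g,f)} = {clear(c)}
  ∪ pre   = {clear(c)} ∪ {clear(f), holding(g)}
          = {clear(c), clear(f), holding(g)}

== RESULT ==
["clear(c)", "clear(f)", "holding(g)"]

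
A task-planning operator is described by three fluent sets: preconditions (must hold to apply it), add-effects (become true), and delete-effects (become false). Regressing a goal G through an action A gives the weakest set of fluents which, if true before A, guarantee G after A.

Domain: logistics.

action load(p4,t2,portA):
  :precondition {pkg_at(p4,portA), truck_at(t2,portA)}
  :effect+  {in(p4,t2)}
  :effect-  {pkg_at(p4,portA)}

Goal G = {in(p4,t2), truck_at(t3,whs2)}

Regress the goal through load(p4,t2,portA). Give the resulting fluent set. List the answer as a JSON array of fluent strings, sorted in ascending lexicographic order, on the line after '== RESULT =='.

Regress:
  G ∩ del = {}  (empty — regression defined)
  G \ add = {in(p4,t2), truck_at(t3,whs2)} \ {in(p4,t2)} = {truck_at(t3,whs2)}
  ∪ pre   = {truck_at(t3,whs2)} ∪ {pkg_at(p4,portA), truck_at(t2,portA)}
          = {pkg_at(p4,portA), truck_at(t2,portA), truck_at(t3,whs2)}

== RESULT ==
["pkg_at(p4,portA)", "truck_at(t2,portA)", "truck_at(t3,whs2)"]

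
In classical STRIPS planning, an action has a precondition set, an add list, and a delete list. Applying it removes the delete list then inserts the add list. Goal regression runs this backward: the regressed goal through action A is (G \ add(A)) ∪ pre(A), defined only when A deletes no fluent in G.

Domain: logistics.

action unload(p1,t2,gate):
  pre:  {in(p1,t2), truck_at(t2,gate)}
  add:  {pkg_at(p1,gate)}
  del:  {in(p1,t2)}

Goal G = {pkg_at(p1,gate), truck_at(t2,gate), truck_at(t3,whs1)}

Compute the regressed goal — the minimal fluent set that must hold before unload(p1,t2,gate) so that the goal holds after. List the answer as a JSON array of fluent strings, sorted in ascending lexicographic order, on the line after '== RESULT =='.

Regress:
  G ∩ del = {}  (empty — regression defined)
  G \ add = {pkg_at(p1,gate), truck_at(t2,gate), truck_at(t3,whs1)} \ {pkg_at(p1,gate)} = {truck_at(t2,gate), truck_at(t3,whs1)}
  ∪ pre   = {truck_at(t2,gate), truck_at(t3,whs1)} ∪ {in(p1,t2), truck_at(t2,gate)}
          = {in(p1,t2), truck_at(t2,gate), truck_at(t3,whs1)}

== RESULT ==
["in(p1,t2)", "truck_at(t2,gate)", "truck_at(t3,whs1)"]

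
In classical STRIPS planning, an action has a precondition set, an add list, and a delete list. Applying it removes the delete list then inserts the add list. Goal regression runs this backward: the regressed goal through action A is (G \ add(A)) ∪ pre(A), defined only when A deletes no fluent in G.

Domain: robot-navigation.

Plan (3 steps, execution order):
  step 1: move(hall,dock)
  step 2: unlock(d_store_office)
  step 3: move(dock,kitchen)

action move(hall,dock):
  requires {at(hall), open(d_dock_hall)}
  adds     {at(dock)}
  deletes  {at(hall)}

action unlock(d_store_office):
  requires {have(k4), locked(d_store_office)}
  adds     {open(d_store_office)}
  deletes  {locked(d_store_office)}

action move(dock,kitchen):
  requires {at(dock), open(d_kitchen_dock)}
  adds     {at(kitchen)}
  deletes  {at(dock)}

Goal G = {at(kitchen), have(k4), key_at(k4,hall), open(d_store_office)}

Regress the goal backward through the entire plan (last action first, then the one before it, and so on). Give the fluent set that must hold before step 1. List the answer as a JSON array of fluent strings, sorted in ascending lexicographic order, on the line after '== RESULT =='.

Work backward from the goal:
  through step 3 (move(dock,kitchen)): drop {at(kitchen)}, keep {have(k4), key_at(k4,hall), open(d_store_office)}, require {at(dock), open(d_kitchen_dock)}
    → {at(dock), have(k4), key_at(k4,hall), open(d_kitchen_dock), open(d_store_office)}
  through step 2 (unlock(d_store_office)): drop {open(d_store_office)}, keep {at(dock), have(k4), key_at(k4,hall), open(d_kitchen_dock)}, require {have(k4), locked(d_store_office)}
    → {at(dock), have(k4), key_at(k4,hall), locked(d_store_office), open(d_kitchen_dock)}
  through step 1 (move(hall,dock)): drop {at(dock)}, keep {have(k4), key_at(k4,hall), locked(d_store_office), open(d_kitchen_dock)}, require {at(hall), open(d_dock_hall)}
    → {at(hall), have(k4), key_at(k4,hall), locked(d_store_office), open(d_dock_hall), open(d_kitchen_dock)}

== RESULT ==
["at(hall)", "have(k4)", "key_at(k4,hall)", "locked(d_store_office)", "open(d_dock_hall)", "open(d_kitchen_dock)"]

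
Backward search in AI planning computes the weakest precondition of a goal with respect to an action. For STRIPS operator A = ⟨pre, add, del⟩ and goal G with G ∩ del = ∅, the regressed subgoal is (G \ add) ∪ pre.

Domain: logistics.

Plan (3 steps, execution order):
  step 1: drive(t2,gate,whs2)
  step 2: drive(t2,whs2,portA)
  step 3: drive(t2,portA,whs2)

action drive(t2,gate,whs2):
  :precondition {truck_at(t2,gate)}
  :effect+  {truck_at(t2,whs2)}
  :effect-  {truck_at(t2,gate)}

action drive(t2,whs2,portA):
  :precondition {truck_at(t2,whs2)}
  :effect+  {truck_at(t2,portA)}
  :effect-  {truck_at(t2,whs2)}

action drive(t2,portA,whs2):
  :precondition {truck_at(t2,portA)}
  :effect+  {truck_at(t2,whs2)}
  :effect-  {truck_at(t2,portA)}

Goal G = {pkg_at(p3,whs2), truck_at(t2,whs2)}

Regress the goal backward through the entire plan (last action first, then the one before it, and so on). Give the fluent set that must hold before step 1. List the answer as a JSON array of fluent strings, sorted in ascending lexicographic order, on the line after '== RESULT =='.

Work backward from the goal:
  through step 3 (drive(t2,portA,whs2)): drop {truck_at(t2,whs2)}, keep {pkg_at(p3,whs2)}, require {truck_at(t2,portA)}
    → {pkg_at(p3,whs2), truck_at(t2,portA)}
  through step 2 (drive(t2,whs2,portA)): drop {truck_at(t2,portA)}, keep {pkg_at(p3,whs2)}, require {truck_at(t2,whs2)}
    → {pkg_at(p3,whs2), truck_at(t2,whs2)}
  through step 1 (drive(t2,gate,whs2)): drop {truck_at(t2,whs2)}, keep {pkg_at(p3,whs2)}, require {truck_at(t2,gate)}
    → {pkg_at(p3,whs2), truck_at(t2,gate)}

== RESULT ==
["pkg_at(p3,whs2)", "truck_at(t2,gate)"]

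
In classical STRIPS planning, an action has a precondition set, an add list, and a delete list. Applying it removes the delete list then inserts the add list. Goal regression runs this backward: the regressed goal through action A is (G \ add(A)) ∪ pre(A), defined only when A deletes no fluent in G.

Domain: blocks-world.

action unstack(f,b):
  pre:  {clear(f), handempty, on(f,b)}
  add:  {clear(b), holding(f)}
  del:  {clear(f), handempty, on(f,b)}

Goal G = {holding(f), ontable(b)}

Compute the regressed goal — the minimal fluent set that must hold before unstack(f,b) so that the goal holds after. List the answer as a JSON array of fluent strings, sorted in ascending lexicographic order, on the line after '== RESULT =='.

Regress:
  G ∩ del = {}  (empty — regression defined)
  G \ add = {holding(f), ontable(b)} \ {clear(b), holding(f)} = {ontable(b)}
  ∪ pre   = {ontable(b)} ∪ {clear(f), handempty, on(f,b)}
          = {clear(f), handempty, on(f,b), ontable(b)}

== RESULT ==
["clear(f)", "handempty", "on(f,b)", "ontable(b)"]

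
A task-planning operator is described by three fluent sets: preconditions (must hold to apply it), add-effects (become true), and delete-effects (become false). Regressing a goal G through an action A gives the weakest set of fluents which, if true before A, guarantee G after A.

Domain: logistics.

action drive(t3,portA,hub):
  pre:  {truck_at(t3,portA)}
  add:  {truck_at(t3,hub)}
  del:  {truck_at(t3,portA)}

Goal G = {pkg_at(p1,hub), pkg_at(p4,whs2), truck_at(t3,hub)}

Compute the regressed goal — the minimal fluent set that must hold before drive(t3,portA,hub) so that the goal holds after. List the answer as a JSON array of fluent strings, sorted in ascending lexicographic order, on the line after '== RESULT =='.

Compute (G \ add) ∪ pre:
  G ∩ del = {}  (empty — regression defined)
  G \ add = {pkg_at(p1,hub), pkg_at(p4,whs2), truck_at(t3,hub)} \ {truck_at(t3,hub)} = {pkg_at(p1,hub), pkg_at(p4,whs2)}
  ∪ pre   = {pkg_at(p1,hub), pkg_at(p4,whs2)} ∪ {truck_at(t3,portA)}
          = {pkg_at(p1,hub), pkg_at(p4,whs2), truck_at(t3,portA)}

== RESULT ==
["pkg_at(p1,hub)", "pkg_at(p4,whs2)", "truck_at(t3,portA)"]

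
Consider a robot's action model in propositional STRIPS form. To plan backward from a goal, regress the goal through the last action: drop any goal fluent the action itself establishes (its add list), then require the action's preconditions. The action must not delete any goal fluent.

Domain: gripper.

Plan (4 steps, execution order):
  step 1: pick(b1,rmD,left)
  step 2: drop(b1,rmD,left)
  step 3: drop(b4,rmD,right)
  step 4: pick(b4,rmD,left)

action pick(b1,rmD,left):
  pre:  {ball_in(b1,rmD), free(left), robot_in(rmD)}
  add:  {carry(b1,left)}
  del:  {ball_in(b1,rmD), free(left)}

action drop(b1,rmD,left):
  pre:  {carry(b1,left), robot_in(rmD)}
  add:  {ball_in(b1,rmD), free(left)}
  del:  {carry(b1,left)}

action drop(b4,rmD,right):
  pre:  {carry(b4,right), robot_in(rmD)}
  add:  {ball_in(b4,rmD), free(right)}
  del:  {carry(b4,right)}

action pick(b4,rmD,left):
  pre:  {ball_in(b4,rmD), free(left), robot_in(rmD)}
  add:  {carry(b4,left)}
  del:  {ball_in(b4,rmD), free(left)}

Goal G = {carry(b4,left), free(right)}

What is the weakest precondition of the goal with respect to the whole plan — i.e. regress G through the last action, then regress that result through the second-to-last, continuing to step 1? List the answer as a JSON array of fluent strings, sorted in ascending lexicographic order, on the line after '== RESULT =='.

Work backward from the goal:
  through step 4 (pick(b4,rmD,left)): drop {carry(b4,left)}, keep {free(right)}, require {ball_in(b4,rmD), free(left), robot_in(rmD)}
    → {ball_in(b4,rmD), free(left), free(right), robot_in(rmD)}
  through step 3 (drop(b4,rmD,right)): drop {ball_in(b4,rmD), free(right)}, keep {free(left), robot_in(rmD)}, require {carry(b4,right), robot_in(rmD)}
    → {carry(b4,right), free(left), robot_in(rmD)}
  through step 2 (drop(b1,rmD,left)): drop {free(left)}, keep {carry(b4,right), robot_in(rmD)}, require {carry(b1,left), robot_in(rmD)}
    → {carry(b1,left), carry(b4,right), robot_in(rmD)}
  through step 1 (pick(b1,rmD,left)): drop {carry(b1,left)}, keep {carry(b4,right), robot_in(rmD)}, require {ball_in(b1,rmD), free(left), robot_in(rmD)}
    → {ball_in(b1,rmD), carry(b4,right), free(left), robot_in(rmD)}

== RESULT ==
["ball_in(b1,rmD)", "carry(b4,right)", "free(left)", "robot_in(rmD)"]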